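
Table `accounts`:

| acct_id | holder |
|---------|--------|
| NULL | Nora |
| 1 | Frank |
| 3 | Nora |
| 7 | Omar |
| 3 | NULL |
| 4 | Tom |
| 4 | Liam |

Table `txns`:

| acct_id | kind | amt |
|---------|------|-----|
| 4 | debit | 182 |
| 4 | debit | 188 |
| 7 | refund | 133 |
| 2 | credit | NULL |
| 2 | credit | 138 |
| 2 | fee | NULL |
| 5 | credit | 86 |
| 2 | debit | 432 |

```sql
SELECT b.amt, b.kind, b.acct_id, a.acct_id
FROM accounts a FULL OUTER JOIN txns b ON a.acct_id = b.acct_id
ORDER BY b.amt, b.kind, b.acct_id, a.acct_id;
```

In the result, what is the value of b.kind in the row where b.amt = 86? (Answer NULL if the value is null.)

credit

FULL OUTER JOIN keeps every row from both sides; unmatched rows get NULL for the other side's columns.
Matching on a.acct_id = b.acct_id. A NULL in a compared column never satisfies the condition.
- a row (acct_id=NULL): no match → kept, b columns NULL.
- a row (acct_id=1): no match → kept, b columns NULL.
- a row (acct_id=3): no match → kept, b columns NULL.
- a row (acct_id=7): matches 1 b row(s) → 1 output row(s).
- a row (acct_id=3): no match → kept, b columns NULL.
- a row (acct_id=4): matches 2 b row(s) → 2 output row(s).
- a row (acct_id=4): matches 2 b row(s) → 2 output row(s).
- plus 5 unmatched b row(s), each kept with NULL a columns.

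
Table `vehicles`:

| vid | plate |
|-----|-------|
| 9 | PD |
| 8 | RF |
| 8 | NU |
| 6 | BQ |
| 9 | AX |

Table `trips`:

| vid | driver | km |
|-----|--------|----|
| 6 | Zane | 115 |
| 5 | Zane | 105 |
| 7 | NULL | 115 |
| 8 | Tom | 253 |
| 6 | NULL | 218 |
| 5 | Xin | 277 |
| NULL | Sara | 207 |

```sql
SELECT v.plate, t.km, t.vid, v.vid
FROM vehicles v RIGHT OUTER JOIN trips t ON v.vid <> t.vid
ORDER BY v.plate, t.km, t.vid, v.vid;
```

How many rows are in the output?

27

RIGHT JOIN keeps every row from `trips`; unmatched rows get NULL for `vehicles`'s columns.
Matching on v.vid <> t.vid. A NULL in a compared column never satisfies the condition.
Matched pairs: 26; unmatched t rows kept: 1.
Total: 26 matched + 1 padded = 27 rows.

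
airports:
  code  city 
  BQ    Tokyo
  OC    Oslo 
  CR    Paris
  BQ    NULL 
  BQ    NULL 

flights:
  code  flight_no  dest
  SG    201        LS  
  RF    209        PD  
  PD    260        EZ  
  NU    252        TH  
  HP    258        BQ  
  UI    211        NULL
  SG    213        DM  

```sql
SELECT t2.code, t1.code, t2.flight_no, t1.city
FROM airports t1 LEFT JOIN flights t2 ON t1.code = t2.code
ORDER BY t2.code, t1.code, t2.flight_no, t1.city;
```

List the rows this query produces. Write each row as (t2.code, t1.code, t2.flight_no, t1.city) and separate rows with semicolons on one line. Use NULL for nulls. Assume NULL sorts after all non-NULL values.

(NULL, BQ, NULL, Tokyo); (NULL, BQ, NULL, NULL); (NULL, BQ, NULL, NULL); (NULL, CR, NULL, Paris); (NULL, OC, NULL, Oslo)

LEFT JOIN keeps every row from `airports`; unmatched rows get NULL for `flights`'s columns.
Matching on t1.code = t2.code.
- t1 row (code=BQ): no match → kept, t2 columns NULL.
- t1 row (code=OC): no match → kept, t2 columns NULL.
- t1 row (code=CR): no match → kept, t2 columns NULL.
- t1 row (code=BQ): no match → kept, t2 columns NULL.
- t1 row (code=BQ): no match → kept, t2 columns NULL.
After projecting and ordering:
t2.code | t1.code | t2.flight_no | t1.city
NULL | BQ | NULL | Tokyo
NULL | BQ | NULL | NULL
NULL | BQ | NULL | NULL
NULL | CR | NULL | Paris
NULL | OC | NULL | Oslo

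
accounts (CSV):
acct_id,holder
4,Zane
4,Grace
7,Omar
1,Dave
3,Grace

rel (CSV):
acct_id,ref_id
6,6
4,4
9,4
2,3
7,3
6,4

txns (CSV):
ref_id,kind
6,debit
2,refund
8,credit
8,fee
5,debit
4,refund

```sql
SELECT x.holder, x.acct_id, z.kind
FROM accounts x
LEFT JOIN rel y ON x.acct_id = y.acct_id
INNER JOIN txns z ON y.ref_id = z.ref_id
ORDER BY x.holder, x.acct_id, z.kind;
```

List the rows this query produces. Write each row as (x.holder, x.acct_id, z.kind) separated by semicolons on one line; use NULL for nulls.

(Grace, 4, refund); (Zane, 4, refund)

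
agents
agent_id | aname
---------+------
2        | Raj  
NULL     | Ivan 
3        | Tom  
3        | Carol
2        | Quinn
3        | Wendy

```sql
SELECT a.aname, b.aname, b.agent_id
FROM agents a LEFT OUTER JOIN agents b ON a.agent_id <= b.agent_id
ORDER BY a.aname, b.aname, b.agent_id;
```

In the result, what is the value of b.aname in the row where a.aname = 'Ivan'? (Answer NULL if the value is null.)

LEFT JOIN keeps every row from `agents a`; unmatched rows get NULL for `agents b`'s columns.
Matching on a.agent_id <= b.agent_id. A NULL in a compared column never satisfies the condition.
- agent_id=2: 5 matching b row(s), so 5 row(s) emitted.
- agent_id=NULL: no b row matches, row kept with b columns NULL.
- agent_id=3: 3 matching b row(s), so 3 row(s) emitted.
- agent_id=3: 3 matching b row(s), so 3 row(s) emitted.
- agent_id=2: 5 matching b row(s), so 5 row(s) emitted.
- agent_id=3: 3 matching b row(s), so 3 row(s) emitted.

NULL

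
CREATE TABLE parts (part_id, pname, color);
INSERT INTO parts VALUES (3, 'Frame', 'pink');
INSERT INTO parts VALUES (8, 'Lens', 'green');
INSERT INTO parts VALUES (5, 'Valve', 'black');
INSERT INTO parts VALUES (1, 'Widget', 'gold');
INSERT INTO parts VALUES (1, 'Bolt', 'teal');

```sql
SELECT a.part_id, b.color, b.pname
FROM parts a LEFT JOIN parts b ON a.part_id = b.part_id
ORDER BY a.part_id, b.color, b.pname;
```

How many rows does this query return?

LEFT JOIN keeps every row from `parts a`; unmatched rows get NULL for `parts b`'s columns.
Matching on a.part_id = b.part_id.
- a (part_id=3) pairs with 1 row(s) of b.
- a (part_id=8) pairs with 1 row(s) of b.
- a (part_id=5) pairs with 1 row(s) of b.
- a (part_id=1) pairs with 2 row(s) of b.
- a (part_id=1) pairs with 2 row(s) of b.
Total: 7 rows.

7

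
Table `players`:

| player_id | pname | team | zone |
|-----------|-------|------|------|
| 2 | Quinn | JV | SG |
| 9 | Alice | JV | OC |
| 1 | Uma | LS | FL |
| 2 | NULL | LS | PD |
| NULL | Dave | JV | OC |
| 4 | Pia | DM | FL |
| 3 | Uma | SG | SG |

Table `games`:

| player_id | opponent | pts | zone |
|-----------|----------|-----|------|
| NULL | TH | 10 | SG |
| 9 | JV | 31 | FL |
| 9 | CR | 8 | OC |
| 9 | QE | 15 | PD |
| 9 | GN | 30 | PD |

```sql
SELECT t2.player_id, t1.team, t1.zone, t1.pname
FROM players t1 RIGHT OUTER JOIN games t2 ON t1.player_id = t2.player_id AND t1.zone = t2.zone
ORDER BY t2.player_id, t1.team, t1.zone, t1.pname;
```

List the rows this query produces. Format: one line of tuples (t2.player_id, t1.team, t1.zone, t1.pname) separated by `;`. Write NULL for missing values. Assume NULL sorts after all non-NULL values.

(9, JV, OC, Alice); (9, NULL, NULL, NULL); (9, NULL, NULL, NULL); (9, NULL, NULL, NULL); (NULL, NULL, NULL, NULL)

RIGHT JOIN keeps every row from `games`; unmatched rows get NULL for `players`'s columns.
Matching on t1.player_id = t2.player_id AND t1.zone = t2.zone. A NULL in a compared column never satisfies the condition.
Matched pairs: 1; unmatched t2 rows kept: 4.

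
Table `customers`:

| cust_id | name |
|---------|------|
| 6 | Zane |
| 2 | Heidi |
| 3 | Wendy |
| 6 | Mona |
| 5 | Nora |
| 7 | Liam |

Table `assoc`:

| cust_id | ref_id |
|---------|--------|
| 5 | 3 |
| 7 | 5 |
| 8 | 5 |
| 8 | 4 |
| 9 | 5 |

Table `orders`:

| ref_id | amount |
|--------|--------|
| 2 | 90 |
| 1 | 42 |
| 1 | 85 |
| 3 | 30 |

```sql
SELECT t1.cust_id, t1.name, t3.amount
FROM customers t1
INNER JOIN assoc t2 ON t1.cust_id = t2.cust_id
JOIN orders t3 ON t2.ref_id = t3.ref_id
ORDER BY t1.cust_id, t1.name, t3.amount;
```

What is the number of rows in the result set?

Step 1 — t1 INNER JOIN t2 on cust_id → 2 row(s).
Then INNER JOIN `orders t3` on ref_id: keep only rows whose t2.ref_id appears in t3.
Result: 1 row(s).

1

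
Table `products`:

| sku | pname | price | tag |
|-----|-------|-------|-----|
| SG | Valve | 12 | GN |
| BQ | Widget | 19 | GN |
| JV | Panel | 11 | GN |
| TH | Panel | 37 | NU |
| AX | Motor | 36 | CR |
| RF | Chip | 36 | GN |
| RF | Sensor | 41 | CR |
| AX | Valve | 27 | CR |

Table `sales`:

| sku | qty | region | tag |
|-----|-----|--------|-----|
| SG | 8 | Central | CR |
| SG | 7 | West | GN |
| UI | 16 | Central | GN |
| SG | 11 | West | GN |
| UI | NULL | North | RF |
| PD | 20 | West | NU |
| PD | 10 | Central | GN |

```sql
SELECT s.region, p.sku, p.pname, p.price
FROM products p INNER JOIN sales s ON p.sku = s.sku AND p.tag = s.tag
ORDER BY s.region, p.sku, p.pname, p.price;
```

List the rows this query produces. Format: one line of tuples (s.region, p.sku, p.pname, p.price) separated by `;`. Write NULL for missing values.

(West, SG, Valve, 12); (West, SG, Valve, 12)

INNER JOIN keeps only pairs where the ON condition holds.
Matching on p.sku = s.sku AND p.tag = s.tag.
- p (sku=SG, tag=GN) pairs with 2 row(s) of s.
- p (sku=BQ, tag=GN) has no partner → excluded.
- p (sku=JV, tag=GN) has no partner → excluded.
- p (sku=TH, tag=NU) has no partner → excluded.
- p (sku=AX, tag=CR) has no partner → excluded.
- p (sku=RF, tag=GN) has no partner → excluded.
- p (sku=RF, tag=CR) has no partner → excluded.
- p (sku=AX, tag=CR) has no partner → excluded.
After projecting and ordering:
s.region | p.sku | p.pname | p.price
West | SG | Valve | 12
West | SG | Valve | 12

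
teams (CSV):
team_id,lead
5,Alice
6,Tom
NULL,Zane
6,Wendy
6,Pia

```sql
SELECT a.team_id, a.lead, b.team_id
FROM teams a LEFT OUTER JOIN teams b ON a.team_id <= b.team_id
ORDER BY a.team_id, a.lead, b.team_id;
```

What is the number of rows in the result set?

LEFT JOIN keeps every row from `teams a`; unmatched rows get NULL for `teams b`'s columns.
Matching on a.team_id <= b.team_id. A NULL in a compared column never satisfies the condition.
- team_id=5: 4 matching b row(s), so 4 row(s) emitted.
- team_id=6: 3 matching b row(s), so 3 row(s) emitted.
- team_id=NULL: no b row matches, row kept with b columns NULL.
- team_id=6: 3 matching b row(s), so 3 row(s) emitted.
- team_id=6: 3 matching b row(s), so 3 row(s) emitted.
Total: 13 matched + 1 padded = 14 rows.

14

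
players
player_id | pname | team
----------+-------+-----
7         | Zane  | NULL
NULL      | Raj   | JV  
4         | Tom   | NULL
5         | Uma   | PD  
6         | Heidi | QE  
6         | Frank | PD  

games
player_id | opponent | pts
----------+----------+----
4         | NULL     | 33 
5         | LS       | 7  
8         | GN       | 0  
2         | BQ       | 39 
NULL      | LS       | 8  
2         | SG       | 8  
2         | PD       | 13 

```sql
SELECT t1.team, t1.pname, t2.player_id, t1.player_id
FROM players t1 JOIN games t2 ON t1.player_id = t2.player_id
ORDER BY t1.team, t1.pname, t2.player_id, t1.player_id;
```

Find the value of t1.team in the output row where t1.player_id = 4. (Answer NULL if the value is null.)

NULL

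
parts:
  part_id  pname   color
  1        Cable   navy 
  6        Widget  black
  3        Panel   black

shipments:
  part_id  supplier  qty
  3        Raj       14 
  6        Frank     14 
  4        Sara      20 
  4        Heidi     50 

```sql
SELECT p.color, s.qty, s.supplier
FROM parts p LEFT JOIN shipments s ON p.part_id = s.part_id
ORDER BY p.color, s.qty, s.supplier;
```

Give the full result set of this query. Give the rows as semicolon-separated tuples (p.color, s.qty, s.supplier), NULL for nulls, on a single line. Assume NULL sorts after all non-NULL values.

LEFT JOIN keeps every row from `parts`; unmatched rows get NULL for `shipments`'s columns.
Matching on p.part_id = s.part_id.
Matched pairs: 2; unmatched p rows kept: 1.

(black, 14, Frank); (black, 14, Raj); (navy, NULL, NULL)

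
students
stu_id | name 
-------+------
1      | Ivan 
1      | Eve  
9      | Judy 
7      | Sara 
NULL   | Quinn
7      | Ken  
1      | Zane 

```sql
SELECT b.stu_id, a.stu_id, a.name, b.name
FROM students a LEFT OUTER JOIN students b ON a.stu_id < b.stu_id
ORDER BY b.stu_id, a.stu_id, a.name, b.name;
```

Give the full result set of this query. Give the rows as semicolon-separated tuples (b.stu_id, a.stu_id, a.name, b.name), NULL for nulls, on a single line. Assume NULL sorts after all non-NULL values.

(7, 1, Eve, Ken); (7, 1, Eve, Sara); (7, 1, Ivan, Ken); (7, 1, Ivan, Sara); (7, 1, Zane, Ken); (7, 1, Zane, Sara); (9, 1, Eve, Judy); (9, 1, Ivan, Judy); (9, 1, Zane, Judy); (9, 7, Ken, Judy); (9, 7, Sara, Judy); (NULL, 9, Judy, NULL); (NULL, NULL, Quinn, NULL)

LEFT JOIN keeps every row from `students a`; unmatched rows get NULL for `students b`'s columns.
Matching on a.stu_id < b.stu_id. A NULL in a compared column never satisfies the condition.
- a (stu_id=1) pairs with 3 row(s) of b.
- a (stu_id=1) pairs with 3 row(s) of b.
- a (stu_id=9) has no partner → padded with NULL.
- a (stu_id=7) pairs with 1 row(s) of b.
- a (stu_id=NULL) has no partner → padded with NULL.
- a (stu_id=7) pairs with 1 row(s) of b.
- a (stu_id=1) pairs with 3 row(s) of b.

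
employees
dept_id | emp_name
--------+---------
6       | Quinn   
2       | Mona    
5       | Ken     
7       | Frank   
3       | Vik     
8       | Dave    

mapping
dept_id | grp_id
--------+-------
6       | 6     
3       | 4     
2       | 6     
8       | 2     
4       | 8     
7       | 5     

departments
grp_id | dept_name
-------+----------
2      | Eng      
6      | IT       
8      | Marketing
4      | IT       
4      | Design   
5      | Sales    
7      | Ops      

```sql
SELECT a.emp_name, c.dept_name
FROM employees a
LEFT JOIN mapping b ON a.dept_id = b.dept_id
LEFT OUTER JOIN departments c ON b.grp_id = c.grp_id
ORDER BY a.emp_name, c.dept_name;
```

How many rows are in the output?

Evaluate left to right. First `employees a LEFT JOIN mapping b` on dept_id: 6 row(s).
Then LEFT JOIN `departments c` on grp_id: each of those 6 rows is kept; rows whose b.grp_id has no match in c get NULL for c's columns.
Result: 7 row(s).

7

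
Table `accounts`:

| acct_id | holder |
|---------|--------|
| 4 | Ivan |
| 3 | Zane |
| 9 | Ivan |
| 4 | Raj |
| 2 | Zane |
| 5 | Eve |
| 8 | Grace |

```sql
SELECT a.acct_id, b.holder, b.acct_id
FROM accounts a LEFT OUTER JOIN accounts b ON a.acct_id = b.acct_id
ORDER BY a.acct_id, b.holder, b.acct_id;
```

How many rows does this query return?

9

LEFT JOIN keeps every row from `accounts a`; unmatched rows get NULL for `accounts b`'s columns.
Matching on a.acct_id = b.acct_id.
- a row (acct_id=4): matches 2 b row(s) → 2 output row(s).
- a row (acct_id=3): matches 1 b row(s) → 1 output row(s).
- a row (acct_id=9): matches 1 b row(s) → 1 output row(s).
- a row (acct_id=4): matches 2 b row(s) → 2 output row(s).
- a row (acct_id=2): matches 1 b row(s) → 1 output row(s).
- a row (acct_id=5): matches 1 b row(s) → 1 output row(s).
- a row (acct_id=8): matches 1 b row(s) → 1 output row(s).
Total: 9 rows.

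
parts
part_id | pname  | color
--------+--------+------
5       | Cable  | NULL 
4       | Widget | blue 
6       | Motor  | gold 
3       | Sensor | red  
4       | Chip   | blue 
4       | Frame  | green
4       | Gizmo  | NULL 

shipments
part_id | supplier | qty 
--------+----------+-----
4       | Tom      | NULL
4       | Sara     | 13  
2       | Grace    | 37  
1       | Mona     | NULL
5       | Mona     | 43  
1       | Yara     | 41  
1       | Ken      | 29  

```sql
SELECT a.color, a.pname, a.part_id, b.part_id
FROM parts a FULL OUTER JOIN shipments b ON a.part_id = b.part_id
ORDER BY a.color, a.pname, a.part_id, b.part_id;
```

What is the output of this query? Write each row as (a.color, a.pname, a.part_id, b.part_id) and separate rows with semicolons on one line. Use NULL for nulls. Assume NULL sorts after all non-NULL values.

(blue, Chip, 4, 4); (blue, Chip, 4, 4); (blue, Widget, 4, 4); (blue, Widget, 4, 4); (gold, Motor, 6, NULL); (green, Frame, 4, 4); (green, Frame, 4, 4); (red, Sensor, 3, NULL); (NULL, Cable, 5, 5); (NULL, Gizmo, 4, 4); (NULL, Gizmo, 4, 4); (NULL, NULL, NULL, 1); (NULL, NULL, NULL, 1); (NULL, NULL, NULL, 1); (NULL, NULL, NULL, 2)

FULL OUTER JOIN keeps every row from both sides; unmatched rows get NULL for the other side's columns.
Matching on a.part_id = b.part_id.
- part_id=5: 1 matching b row(s), so 1 row(s) emitted.
- part_id=4: 2 matching b row(s), so 2 row(s) emitted.
- part_id=6: no b row matches, row kept with b columns NULL.
- part_id=3: no b row matches, row kept with b columns NULL.
- part_id=4: 2 matching b row(s), so 2 row(s) emitted.
- part_id=4: 2 matching b row(s), so 2 row(s) emitted.
- part_id=4: 2 matching b row(s), so 2 row(s) emitted.
- plus 4 unmatched b row(s), each kept with NULL a columns.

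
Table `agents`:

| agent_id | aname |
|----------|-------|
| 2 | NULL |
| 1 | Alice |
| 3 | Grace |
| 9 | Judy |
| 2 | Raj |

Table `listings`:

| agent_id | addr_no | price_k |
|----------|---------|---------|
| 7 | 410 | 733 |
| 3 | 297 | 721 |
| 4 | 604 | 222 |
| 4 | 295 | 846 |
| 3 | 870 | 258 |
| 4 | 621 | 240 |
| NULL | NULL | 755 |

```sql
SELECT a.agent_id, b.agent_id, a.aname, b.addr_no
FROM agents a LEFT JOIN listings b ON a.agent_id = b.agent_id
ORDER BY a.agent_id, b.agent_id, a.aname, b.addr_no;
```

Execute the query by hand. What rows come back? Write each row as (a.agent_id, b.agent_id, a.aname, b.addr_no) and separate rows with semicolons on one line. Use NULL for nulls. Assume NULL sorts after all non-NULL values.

(1, NULL, Alice, NULL); (2, NULL, Raj, NULL); (2, NULL, NULL, NULL); (3, 3, Grace, 297); (3, 3, Grace, 870); (9, NULL, Judy, NULL)

LEFT JOIN keeps every row from `agents`; unmatched rows get NULL for `listings`'s columns.
Matching on a.agent_id = b.agent_id. A NULL in a compared column never satisfies the condition.
Matched pairs: 2; unmatched a rows kept: 4.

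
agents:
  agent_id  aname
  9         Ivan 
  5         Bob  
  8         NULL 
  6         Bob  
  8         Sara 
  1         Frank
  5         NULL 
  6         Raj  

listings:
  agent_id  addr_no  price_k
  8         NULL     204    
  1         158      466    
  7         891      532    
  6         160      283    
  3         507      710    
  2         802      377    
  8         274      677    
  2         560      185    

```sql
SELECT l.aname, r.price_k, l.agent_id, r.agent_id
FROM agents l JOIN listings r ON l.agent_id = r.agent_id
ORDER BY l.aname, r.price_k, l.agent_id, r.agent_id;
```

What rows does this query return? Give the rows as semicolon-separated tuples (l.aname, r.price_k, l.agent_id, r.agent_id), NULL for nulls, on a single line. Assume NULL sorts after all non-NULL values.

INNER JOIN keeps only pairs where the ON condition holds.
Matching on l.agent_id = r.agent_id.
- agent_id=9: no matching r row, dropped.
- agent_id=5: no matching r row, dropped.
- agent_id=8: 2 matching r row(s), so 2 row(s) emitted.
- agent_id=6: 1 matching r row(s), so 1 row(s) emitted.
- agent_id=8: 2 matching r row(s), so 2 row(s) emitted.
- agent_id=1: 1 matching r row(s), so 1 row(s) emitted.
- agent_id=5: no matching r row, dropped.
- agent_id=6: 1 matching r row(s), so 1 row(s) emitted.
After projecting and ordering:
l.aname | r.price_k | l.agent_id | r.agent_id
Bob | 283 | 6 | 6
Frank | 466 | 1 | 1
Raj | 283 | 6 | 6
Sara | 204 | 8 | 8
Sara | 677 | 8 | 8
NULL | 204 | 8 | 8
NULL | 677 | 8 | 8

(Bob, 283, 6, 6); (Frank, 466, 1, 1); (Raj, 283, 6, 6); (Sara, 204, 8, 8); (Sara, 677, 8, 8); (NULL, 204, 8, 8); (NULL, 677, 8, 8)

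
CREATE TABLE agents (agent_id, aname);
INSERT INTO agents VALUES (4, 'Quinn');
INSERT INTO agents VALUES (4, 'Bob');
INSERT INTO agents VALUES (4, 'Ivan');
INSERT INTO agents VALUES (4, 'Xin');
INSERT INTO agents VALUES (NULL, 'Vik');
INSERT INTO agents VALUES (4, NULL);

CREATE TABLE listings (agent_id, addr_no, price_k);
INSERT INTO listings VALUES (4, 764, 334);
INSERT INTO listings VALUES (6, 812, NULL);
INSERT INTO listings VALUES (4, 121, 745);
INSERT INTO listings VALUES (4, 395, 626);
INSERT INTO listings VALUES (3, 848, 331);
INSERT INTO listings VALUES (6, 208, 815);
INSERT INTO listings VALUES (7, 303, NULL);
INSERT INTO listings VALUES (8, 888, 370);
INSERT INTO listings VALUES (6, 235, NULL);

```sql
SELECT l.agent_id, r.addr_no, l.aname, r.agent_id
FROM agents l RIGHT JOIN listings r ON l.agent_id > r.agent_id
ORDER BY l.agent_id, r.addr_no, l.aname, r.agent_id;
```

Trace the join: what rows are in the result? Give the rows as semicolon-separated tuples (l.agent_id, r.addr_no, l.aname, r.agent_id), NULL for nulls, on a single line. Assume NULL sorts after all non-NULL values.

RIGHT JOIN keeps every row from `listings`; unmatched rows get NULL for `agents`'s columns.
Matching on l.agent_id > r.agent_id. A NULL in a compared column never satisfies the condition.
Matched pairs: 5; unmatched r rows kept: 8.

(4, 848, Bob, 3); (4, 848, Ivan, 3); (4, 848, Quinn, 3); (4, 848, Xin, 3); (4, 848, NULL, 3); (NULL, 121, NULL, 4); (NULL, 208, NULL, 6); (NULL, 235, NULL, 6); (NULL, 303, NULL, 7); (NULL, 395, NULL, 4); (NULL, 764, NULL, 4); (NULL, 812, NULL, 6); (NULL, 888, NULL, 8)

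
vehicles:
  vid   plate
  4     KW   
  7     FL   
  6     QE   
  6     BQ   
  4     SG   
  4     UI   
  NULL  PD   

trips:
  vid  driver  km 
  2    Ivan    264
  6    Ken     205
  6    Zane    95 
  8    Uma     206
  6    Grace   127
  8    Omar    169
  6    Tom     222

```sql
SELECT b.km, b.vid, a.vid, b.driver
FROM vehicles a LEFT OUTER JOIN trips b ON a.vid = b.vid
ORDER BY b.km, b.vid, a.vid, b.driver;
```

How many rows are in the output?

13

LEFT JOIN keeps every row from `vehicles`; unmatched rows get NULL for `trips`'s columns.
Matching on a.vid = b.vid. A NULL in a compared column never satisfies the condition.
Matched pairs: 8; unmatched a rows kept: 5.
Total: 8 matched + 5 padded = 13 rows.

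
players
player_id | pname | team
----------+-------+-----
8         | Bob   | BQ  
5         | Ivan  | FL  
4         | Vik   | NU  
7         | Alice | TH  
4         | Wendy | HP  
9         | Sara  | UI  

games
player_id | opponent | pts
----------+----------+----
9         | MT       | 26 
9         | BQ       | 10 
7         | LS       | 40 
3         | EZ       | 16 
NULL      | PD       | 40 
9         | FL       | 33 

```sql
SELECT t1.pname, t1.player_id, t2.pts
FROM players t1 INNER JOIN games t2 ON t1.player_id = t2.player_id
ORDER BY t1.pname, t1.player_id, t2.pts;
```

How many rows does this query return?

INNER JOIN keeps only pairs where the ON condition holds.
Matching on t1.player_id = t2.player_id. A NULL in a compared column never satisfies the condition.
- t1 (player_id=8) has no partner → excluded.
- t1 (player_id=5) has no partner → excluded.
- t1 (player_id=4) has no partner → excluded.
- t1 (player_id=7) pairs with 1 row(s) of t2.
- t1 (player_id=4) has no partner → excluded.
- t1 (player_id=9) pairs with 3 row(s) of t2.
Total: 4 rows.

4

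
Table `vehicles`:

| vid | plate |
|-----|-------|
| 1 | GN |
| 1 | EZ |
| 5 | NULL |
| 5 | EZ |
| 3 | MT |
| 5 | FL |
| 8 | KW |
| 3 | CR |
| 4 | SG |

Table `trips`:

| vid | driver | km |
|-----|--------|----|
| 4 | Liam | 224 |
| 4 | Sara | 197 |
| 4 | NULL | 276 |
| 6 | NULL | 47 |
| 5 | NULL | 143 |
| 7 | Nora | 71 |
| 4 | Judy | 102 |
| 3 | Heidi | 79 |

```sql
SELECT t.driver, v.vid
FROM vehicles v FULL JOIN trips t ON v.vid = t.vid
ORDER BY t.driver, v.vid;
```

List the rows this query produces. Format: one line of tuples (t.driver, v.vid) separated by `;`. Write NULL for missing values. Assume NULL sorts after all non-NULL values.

(Heidi, 3); (Heidi, 3); (Judy, 4); (Liam, 4); (Nora, NULL); (Sara, 4); (NULL, 1); (NULL, 1); (NULL, 4); (NULL, 5); (NULL, 5); (NULL, 5); (NULL, 8); (NULL, NULL)

FULL OUTER JOIN keeps every row from both sides; unmatched rows get NULL for the other side's columns.
Matching on v.vid = t.vid.
Matched pairs: 9; unmatched v rows kept: 3; unmatched t rows kept: 2.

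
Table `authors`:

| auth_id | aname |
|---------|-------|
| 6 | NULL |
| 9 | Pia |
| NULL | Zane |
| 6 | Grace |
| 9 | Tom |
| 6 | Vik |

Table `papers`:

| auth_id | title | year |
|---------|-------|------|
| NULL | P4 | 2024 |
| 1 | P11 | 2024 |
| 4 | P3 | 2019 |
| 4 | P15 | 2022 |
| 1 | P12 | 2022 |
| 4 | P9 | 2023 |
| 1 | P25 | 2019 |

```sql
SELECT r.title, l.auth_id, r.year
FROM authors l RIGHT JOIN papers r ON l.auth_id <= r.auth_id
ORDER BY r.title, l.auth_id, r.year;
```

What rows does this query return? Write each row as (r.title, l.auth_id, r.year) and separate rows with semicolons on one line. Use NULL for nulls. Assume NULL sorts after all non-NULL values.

(P11, NULL, 2024); (P12, NULL, 2022); (P15, NULL, 2022); (P25, NULL, 2019); (P3, NULL, 2019); (P4, NULL, 2024); (P9, NULL, 2023)

RIGHT JOIN keeps every row from `papers`; unmatched rows get NULL for `authors`'s columns.
Matching on l.auth_id <= r.auth_id. A NULL in a compared column never satisfies the condition.
Matched pairs: 0; unmatched r rows kept: 7.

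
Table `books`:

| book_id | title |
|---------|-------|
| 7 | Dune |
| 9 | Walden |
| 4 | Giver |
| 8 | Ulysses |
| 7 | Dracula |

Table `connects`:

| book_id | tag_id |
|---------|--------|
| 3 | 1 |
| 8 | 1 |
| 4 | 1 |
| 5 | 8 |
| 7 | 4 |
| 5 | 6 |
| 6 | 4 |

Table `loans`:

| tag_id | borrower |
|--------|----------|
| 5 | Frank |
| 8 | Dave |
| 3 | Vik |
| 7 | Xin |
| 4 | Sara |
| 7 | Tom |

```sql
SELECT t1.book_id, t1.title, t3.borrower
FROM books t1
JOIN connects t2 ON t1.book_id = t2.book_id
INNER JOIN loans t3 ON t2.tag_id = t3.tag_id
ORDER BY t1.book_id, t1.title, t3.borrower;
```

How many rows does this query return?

2

Evaluate left to right. First `books t1 INNER JOIN connects t2` on book_id: 4 row(s).
Then INNER JOIN `loans t3` on tag_id: keep only rows whose t2.tag_id appears in t3.
Result: 2 row(s).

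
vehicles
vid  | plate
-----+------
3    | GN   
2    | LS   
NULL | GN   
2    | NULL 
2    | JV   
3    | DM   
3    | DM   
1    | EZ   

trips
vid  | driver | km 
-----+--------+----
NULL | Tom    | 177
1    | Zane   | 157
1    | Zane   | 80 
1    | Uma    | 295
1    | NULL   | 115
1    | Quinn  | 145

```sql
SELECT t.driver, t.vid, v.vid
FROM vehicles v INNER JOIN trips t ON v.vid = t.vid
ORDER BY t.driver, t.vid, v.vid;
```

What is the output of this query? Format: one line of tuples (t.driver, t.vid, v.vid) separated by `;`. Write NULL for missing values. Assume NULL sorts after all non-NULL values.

INNER JOIN keeps only pairs where the ON condition holds.
Matching on v.vid = t.vid. A NULL in a compared column never satisfies the condition.
Matched pairs: 5.

(Quinn, 1, 1); (Uma, 1, 1); (Zane, 1, 1); (Zane, 1, 1); (NULL, 1, 1)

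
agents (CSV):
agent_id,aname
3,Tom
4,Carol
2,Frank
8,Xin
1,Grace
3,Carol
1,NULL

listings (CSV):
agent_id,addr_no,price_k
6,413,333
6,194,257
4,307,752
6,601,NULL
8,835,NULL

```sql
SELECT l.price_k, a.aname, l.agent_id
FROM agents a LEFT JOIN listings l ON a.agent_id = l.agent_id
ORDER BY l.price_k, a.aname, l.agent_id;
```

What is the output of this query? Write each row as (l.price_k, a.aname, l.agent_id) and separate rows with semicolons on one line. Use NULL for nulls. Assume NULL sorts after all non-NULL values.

(752, Carol, 4); (NULL, Carol, NULL); (NULL, Frank, NULL); (NULL, Grace, NULL); (NULL, Tom, NULL); (NULL, Xin, 8); (NULL, NULL, NULL)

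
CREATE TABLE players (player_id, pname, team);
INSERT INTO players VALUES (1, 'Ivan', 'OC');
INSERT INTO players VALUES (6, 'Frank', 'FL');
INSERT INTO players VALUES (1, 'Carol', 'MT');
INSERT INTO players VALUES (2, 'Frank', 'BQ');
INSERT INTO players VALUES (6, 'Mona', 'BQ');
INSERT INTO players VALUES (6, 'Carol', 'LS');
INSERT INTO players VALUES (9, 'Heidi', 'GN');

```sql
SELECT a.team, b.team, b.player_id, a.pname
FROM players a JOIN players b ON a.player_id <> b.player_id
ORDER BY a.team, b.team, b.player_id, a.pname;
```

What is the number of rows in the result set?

34

INNER JOIN keeps only pairs where the ON condition holds.
Matching on a.player_id <> b.player_id.
- a (player_id=1) pairs with 5 row(s) of b.
- a (player_id=6) pairs with 4 row(s) of b.
- a (player_id=1) pairs with 5 row(s) of b.
- a (player_id=2) pairs with 6 row(s) of b.
- a (player_id=6) pairs with 4 row(s) of b.
- a (player_id=6) pairs with 4 row(s) of b.
- a (player_id=9) pairs with 6 row(s) of b.
Total: 34 rows.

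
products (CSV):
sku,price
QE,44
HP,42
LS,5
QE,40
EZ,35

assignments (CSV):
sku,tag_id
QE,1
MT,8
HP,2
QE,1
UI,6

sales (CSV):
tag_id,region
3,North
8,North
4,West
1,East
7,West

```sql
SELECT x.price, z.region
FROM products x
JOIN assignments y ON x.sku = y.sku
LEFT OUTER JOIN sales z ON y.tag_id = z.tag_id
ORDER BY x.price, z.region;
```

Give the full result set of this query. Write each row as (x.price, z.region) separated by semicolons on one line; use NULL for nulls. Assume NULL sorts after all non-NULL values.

(40, East); (40, East); (42, NULL); (44, East); (44, East)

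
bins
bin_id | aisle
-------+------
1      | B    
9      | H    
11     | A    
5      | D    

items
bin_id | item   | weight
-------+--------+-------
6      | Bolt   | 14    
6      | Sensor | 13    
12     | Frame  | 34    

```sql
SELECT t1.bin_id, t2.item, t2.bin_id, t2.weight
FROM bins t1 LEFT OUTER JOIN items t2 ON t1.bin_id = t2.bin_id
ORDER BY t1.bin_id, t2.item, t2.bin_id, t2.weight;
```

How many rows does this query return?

4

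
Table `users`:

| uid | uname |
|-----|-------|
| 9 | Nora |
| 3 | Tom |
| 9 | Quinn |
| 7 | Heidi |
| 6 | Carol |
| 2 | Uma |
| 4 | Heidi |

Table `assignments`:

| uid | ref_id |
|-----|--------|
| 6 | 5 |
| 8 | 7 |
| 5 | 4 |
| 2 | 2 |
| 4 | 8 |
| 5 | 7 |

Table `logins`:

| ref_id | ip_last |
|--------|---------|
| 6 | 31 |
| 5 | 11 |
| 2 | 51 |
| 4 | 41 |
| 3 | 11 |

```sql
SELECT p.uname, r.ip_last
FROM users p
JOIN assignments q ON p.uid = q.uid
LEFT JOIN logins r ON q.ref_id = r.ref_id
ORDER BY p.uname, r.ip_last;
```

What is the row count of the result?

Joins associate left-to-right: users INNER JOIN assignments on uid gives 3 intermediate row(s).
Then LEFT JOIN `logins r` on ref_id: each of those 3 rows is kept; rows whose q.ref_id has no match in r get NULL for r's columns.
Result: 3 row(s).

3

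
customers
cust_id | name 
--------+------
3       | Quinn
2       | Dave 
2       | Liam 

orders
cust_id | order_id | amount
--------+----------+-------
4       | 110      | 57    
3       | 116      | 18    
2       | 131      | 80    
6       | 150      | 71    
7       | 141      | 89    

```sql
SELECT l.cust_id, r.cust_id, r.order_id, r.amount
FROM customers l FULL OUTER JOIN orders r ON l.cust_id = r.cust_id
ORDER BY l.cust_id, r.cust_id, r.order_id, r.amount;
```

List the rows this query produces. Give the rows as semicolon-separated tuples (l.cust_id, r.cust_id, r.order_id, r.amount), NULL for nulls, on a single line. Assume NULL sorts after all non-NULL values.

(2, 2, 131, 80); (2, 2, 131, 80); (3, 3, 116, 18); (NULL, 4, 110, 57); (NULL, 6, 150, 71); (NULL, 7, 141, 89)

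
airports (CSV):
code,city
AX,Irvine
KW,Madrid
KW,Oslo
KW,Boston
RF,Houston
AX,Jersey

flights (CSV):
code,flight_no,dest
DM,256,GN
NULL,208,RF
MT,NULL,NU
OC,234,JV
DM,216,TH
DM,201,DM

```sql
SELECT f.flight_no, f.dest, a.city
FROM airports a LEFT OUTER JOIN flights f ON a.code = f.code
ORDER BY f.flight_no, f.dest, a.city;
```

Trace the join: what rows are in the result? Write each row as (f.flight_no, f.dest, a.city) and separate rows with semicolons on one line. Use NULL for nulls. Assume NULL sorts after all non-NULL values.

LEFT JOIN keeps every row from `airports`; unmatched rows get NULL for `flights`'s columns.
Matching on a.code = f.code. A NULL in a compared column never satisfies the condition.
Matched pairs: 0; unmatched a rows kept: 6.

(NULL, NULL, Boston); (NULL, NULL, Houston); (NULL, NULL, Irvine); (NULL, NULL, Jersey); (NULL, NULL, Madrid); (NULL, NULL, Oslo)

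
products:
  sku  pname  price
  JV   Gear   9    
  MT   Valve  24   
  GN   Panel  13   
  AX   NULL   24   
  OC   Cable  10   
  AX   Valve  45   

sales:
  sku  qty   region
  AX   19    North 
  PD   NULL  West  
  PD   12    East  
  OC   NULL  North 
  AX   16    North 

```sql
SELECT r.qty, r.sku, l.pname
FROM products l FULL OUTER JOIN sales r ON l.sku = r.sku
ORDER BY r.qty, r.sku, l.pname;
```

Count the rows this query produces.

10

FULL OUTER JOIN keeps every row from both sides; unmatched rows get NULL for the other side's columns.
Matching on l.sku = r.sku.
- l (sku=JV) has no partner → padded with NULL.
- l (sku=MT) has no partner → padded with NULL.
- l (sku=GN) has no partner → padded with NULL.
- l (sku=AX) pairs with 2 row(s) of r.
- l (sku=OC) pairs with 1 row(s) of r.
- l (sku=AX) pairs with 2 row(s) of r.
- 2 row(s) from r found no l partner → padded with NULL.
Total: 5 matched + 5 padded = 10 rows.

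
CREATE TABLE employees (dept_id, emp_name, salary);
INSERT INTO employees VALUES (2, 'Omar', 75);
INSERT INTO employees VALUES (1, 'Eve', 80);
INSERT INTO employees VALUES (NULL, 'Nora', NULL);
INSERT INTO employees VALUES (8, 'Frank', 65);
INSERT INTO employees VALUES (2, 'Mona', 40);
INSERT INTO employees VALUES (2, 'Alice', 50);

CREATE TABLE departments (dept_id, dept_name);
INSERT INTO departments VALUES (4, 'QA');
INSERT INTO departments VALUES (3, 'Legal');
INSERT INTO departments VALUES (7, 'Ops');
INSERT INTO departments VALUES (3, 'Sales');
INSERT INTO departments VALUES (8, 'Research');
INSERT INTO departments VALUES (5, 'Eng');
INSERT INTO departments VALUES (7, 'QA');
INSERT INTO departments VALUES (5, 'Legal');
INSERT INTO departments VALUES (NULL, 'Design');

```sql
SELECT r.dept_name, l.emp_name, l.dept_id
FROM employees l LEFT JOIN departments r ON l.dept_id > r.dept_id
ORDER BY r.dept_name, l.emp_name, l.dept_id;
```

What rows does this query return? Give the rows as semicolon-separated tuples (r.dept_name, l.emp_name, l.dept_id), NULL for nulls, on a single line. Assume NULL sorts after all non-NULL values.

LEFT JOIN keeps every row from `employees`; unmatched rows get NULL for `departments`'s columns.
Matching on l.dept_id > r.dept_id. A NULL in a compared column never satisfies the condition.
- l row (dept_id=2): no match → kept, r columns NULL.
- l row (dept_id=1): no match → kept, r columns NULL.
- l row (dept_id=NULL): no match → kept, r columns NULL.
- l row (dept_id=8): matches 7 r row(s) → 7 output row(s).
- l row (dept_id=2): no match → kept, r columns NULL.
- l row (dept_id=2): no match → kept, r columns NULL.

(Eng, Frank, 8); (Legal, Frank, 8); (Legal, Frank, 8); (Ops, Frank, 8); (QA, Frank, 8); (QA, Frank, 8); (Sales, Frank, 8); (NULL, Alice, 2); (NULL, Eve, 1); (NULL, Mona, 2); (NULL, Nora, NULL); (NULL, Omar, 2)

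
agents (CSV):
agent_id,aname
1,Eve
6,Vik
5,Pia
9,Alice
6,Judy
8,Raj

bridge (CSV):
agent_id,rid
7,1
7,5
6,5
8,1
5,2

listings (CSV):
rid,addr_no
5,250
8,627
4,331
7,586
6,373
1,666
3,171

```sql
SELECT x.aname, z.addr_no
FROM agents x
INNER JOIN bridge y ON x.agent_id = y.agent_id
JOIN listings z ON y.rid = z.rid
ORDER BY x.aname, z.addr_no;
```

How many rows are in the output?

3

Joins associate left-to-right: agents INNER JOIN bridge on agent_id gives 4 intermediate row(s).
Then INNER JOIN `listings z` on rid: keep only rows whose y.rid appears in z.
Result: 3 row(s).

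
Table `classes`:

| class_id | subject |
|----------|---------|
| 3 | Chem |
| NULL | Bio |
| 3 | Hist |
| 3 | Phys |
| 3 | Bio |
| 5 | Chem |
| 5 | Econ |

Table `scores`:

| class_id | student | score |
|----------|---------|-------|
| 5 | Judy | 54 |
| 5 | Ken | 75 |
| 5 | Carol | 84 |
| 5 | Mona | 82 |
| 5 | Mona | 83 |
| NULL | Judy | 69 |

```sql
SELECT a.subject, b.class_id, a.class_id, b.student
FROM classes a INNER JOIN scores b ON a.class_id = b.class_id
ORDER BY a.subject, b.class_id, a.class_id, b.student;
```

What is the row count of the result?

10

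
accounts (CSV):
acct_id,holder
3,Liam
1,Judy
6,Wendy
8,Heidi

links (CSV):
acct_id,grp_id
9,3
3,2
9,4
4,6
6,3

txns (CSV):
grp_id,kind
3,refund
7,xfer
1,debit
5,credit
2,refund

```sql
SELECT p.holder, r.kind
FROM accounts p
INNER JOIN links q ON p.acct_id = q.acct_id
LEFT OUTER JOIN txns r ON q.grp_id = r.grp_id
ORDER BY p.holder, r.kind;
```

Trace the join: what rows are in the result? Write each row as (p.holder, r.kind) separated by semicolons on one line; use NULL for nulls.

Step 1 — p INNER JOIN q on acct_id → 2 row(s).
Then LEFT JOIN `txns r` on grp_id: each of those 2 rows is kept; rows whose q.grp_id has no match in r get NULL for r's columns.

(Liam, refund); (Wendy, refund)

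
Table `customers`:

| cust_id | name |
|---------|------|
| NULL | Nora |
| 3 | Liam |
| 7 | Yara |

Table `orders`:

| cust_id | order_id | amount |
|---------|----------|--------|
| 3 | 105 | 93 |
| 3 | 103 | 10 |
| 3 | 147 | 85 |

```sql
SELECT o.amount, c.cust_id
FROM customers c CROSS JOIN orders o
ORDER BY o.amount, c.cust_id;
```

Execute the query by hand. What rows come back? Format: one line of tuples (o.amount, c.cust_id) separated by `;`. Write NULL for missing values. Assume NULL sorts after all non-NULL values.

(10, 3); (10, 7); (10, NULL); (85, 3); (85, 7); (85, NULL); (93, 3); (93, 7); (93, NULL)

CROSS JOIN pairs every row of `customers` with every row of `orders`: 3 × 3 = 9 rows.
After projecting and ordering:
o.amount | c.cust_id
10 | 3
10 | 7
10 | NULL
85 | 3
85 | 7
85 | NULL
93 | 3
93 | 7
93 | NULL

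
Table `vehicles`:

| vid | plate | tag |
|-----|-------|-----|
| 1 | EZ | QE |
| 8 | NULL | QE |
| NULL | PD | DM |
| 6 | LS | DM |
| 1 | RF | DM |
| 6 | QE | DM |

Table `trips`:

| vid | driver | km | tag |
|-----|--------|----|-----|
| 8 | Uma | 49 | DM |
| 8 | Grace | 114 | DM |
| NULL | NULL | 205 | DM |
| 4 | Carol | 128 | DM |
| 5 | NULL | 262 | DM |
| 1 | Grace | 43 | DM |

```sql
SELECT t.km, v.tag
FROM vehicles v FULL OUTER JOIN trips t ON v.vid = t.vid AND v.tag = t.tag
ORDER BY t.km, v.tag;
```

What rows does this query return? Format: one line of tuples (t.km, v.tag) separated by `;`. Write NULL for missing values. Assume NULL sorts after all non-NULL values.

(43, DM); (49, NULL); (114, NULL); (128, NULL); (205, NULL); (262, NULL); (NULL, DM); (NULL, DM); (NULL, DM); (NULL, QE); (NULL, QE)

FULL OUTER JOIN keeps every row from both sides; unmatched rows get NULL for the other side's columns.
Matching on v.vid = t.vid AND v.tag = t.tag. A NULL in a compared column never satisfies the condition.
Matched pairs: 1; unmatched v rows kept: 5; unmatched t rows kept: 5.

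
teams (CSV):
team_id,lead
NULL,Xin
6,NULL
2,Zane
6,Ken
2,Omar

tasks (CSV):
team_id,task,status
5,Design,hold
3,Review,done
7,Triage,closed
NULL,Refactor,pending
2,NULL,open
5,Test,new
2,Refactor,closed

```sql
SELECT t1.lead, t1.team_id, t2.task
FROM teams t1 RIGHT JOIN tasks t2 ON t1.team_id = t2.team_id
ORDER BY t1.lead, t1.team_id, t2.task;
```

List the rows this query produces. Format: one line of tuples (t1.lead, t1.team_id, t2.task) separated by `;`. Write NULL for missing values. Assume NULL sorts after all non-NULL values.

RIGHT JOIN keeps every row from `tasks`; unmatched rows get NULL for `teams`'s columns.
Matching on t1.team_id = t2.team_id. A NULL in a compared column never satisfies the condition.
Matched pairs: 4; unmatched t2 rows kept: 5.

(Omar, 2, Refactor); (Omar, 2, NULL); (Zane, 2, Refactor); (Zane, 2, NULL); (NULL, NULL, Design); (NULL, NULL, Refactor); (NULL, NULL, Review); (NULL, NULL, Test); (NULL, NULL, Triage)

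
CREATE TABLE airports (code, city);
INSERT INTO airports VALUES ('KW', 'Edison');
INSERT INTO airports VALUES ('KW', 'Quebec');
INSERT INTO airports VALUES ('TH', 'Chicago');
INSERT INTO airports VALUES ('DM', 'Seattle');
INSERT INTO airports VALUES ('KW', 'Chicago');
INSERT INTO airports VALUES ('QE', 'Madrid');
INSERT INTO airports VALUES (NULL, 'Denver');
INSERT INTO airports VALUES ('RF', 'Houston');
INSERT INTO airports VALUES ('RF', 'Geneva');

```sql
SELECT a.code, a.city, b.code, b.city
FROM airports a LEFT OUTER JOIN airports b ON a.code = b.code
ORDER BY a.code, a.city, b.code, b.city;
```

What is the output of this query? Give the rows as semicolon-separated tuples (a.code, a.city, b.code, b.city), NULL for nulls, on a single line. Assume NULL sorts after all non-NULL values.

LEFT JOIN keeps every row from `airports a`; unmatched rows get NULL for `airports b`'s columns.
Matching on a.code = b.code. A NULL in a compared column never satisfies the condition.
- a (code=KW) pairs with 3 row(s) of b.
- a (code=KW) pairs with 3 row(s) of b.
- a (code=TH) pairs with 1 row(s) of b.
- a (code=DM) pairs with 1 row(s) of b.
- a (code=KW) pairs with 3 row(s) of b.
- a (code=QE) pairs with 1 row(s) of b.
- a (code=NULL) has no partner → padded with NULL.
- a (code=RF) pairs with 2 row(s) of b.
- a (code=RF) pairs with 2 row(s) of b.

(DM, Seattle, DM, Seattle); (KW, Chicago, KW, Chicago); (KW, Chicago, KW, Edison); (KW, Chicago, KW, Quebec); (KW, Edison, KW, Chicago); (KW, Edison, KW, Edison); (KW, Edison, KW, Quebec); (KW, Quebec, KW, Chicago); (KW, Quebec, KW, Edison); (KW, Quebec, KW, Quebec); (QE, Madrid, QE, Madrid); (RF, Geneva, RF, Geneva); (RF, Geneva, RF, Houston); (RF, Houston, RF, Geneva); (RF, Houston, RF, Houston); (TH, Chicago, TH, Chicago); (NULL, Denver, NULL, NULL)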